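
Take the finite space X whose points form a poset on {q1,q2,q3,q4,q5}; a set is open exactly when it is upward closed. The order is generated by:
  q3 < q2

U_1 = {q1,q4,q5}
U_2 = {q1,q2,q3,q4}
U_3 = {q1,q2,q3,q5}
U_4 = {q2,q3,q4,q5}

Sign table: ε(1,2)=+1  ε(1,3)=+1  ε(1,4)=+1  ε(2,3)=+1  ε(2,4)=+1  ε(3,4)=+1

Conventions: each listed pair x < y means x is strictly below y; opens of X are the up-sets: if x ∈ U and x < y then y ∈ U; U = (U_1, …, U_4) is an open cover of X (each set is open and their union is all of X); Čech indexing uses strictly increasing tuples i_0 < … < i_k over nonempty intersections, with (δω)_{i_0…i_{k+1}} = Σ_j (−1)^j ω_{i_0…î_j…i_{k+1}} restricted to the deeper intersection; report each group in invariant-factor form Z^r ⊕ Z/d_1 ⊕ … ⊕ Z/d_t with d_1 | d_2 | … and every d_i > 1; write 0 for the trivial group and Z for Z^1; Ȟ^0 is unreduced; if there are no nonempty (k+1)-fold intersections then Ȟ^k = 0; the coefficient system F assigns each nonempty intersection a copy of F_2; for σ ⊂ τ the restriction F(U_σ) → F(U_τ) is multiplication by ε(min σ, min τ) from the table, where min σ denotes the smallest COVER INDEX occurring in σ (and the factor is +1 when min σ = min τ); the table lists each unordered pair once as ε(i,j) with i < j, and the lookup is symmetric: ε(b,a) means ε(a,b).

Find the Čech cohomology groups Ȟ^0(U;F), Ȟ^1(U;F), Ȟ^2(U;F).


Ȟ^0(U;F) ≅ Z/2, Ȟ^1(U;F) ≅ 0, Ȟ^2(U;F) ≅ Z/2

intersection data:
  U12={q1,q4} U13={q1,q5} U14={q4,q5} U23={q1,q2,q3} U24={q2,q3,q4} U34={q2,q3,q5}
  U123={q1} U124={q4} U134={q5} U234={q2,q3}
C dims 4,6,4; δ0: rk_F2 3; δ1: rk_F2 3
Ȟ^0 = (4 − 3) − 0 = 1, so Ȟ^0 ≅ Z/2
Ȟ^1 = (6 − 3) − 3 = 0, so Ȟ^1 ≅ 0
Ȟ^2 = (4 − 0) − 3 = 1, so Ȟ^2 ≅ Z/2


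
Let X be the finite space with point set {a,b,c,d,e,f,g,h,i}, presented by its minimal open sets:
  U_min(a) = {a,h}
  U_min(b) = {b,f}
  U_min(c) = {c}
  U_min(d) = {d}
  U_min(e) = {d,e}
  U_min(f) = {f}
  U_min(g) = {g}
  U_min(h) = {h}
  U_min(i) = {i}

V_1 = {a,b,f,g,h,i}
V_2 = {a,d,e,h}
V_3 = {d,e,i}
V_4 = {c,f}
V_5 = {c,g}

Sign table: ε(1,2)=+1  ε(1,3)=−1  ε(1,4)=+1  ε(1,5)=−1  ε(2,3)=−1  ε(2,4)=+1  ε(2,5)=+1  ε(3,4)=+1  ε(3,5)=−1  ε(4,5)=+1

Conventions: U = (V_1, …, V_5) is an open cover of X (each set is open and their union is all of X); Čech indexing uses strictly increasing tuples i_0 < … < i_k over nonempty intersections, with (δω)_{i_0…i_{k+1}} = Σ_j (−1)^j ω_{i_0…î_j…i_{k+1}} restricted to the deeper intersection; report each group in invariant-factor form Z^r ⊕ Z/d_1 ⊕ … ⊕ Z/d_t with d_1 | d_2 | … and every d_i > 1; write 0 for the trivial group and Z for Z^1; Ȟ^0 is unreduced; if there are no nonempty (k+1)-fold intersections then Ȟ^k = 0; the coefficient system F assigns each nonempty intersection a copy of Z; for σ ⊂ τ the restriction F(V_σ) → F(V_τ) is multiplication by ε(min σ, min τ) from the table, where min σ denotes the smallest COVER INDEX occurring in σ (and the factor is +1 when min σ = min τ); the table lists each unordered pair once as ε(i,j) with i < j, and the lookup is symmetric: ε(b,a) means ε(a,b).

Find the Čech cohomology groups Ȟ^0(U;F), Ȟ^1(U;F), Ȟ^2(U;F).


intersection data:
  V12={a,h} V13={i} V14={f} V15={g} V23={d,e} V45={c}
C dims 5,6; δ0: rk 5, SNF 1^4·2
Ȟ^0 = (5 − 5) − 0 = 0, so Ȟ^0 ≅ 0
Ȟ^1 = (6 − 0) − 5 = 1 plus torsion [2], so Ȟ^1 ≅ Z ⊕ Z/2
Ȟ^2 = (0 − 0) − 0 = 0, so Ȟ^2 ≅ 0

Ȟ^0 = 0,  Ȟ^1 = Z ⊕ Z/2,  Ȟ^2 = 0


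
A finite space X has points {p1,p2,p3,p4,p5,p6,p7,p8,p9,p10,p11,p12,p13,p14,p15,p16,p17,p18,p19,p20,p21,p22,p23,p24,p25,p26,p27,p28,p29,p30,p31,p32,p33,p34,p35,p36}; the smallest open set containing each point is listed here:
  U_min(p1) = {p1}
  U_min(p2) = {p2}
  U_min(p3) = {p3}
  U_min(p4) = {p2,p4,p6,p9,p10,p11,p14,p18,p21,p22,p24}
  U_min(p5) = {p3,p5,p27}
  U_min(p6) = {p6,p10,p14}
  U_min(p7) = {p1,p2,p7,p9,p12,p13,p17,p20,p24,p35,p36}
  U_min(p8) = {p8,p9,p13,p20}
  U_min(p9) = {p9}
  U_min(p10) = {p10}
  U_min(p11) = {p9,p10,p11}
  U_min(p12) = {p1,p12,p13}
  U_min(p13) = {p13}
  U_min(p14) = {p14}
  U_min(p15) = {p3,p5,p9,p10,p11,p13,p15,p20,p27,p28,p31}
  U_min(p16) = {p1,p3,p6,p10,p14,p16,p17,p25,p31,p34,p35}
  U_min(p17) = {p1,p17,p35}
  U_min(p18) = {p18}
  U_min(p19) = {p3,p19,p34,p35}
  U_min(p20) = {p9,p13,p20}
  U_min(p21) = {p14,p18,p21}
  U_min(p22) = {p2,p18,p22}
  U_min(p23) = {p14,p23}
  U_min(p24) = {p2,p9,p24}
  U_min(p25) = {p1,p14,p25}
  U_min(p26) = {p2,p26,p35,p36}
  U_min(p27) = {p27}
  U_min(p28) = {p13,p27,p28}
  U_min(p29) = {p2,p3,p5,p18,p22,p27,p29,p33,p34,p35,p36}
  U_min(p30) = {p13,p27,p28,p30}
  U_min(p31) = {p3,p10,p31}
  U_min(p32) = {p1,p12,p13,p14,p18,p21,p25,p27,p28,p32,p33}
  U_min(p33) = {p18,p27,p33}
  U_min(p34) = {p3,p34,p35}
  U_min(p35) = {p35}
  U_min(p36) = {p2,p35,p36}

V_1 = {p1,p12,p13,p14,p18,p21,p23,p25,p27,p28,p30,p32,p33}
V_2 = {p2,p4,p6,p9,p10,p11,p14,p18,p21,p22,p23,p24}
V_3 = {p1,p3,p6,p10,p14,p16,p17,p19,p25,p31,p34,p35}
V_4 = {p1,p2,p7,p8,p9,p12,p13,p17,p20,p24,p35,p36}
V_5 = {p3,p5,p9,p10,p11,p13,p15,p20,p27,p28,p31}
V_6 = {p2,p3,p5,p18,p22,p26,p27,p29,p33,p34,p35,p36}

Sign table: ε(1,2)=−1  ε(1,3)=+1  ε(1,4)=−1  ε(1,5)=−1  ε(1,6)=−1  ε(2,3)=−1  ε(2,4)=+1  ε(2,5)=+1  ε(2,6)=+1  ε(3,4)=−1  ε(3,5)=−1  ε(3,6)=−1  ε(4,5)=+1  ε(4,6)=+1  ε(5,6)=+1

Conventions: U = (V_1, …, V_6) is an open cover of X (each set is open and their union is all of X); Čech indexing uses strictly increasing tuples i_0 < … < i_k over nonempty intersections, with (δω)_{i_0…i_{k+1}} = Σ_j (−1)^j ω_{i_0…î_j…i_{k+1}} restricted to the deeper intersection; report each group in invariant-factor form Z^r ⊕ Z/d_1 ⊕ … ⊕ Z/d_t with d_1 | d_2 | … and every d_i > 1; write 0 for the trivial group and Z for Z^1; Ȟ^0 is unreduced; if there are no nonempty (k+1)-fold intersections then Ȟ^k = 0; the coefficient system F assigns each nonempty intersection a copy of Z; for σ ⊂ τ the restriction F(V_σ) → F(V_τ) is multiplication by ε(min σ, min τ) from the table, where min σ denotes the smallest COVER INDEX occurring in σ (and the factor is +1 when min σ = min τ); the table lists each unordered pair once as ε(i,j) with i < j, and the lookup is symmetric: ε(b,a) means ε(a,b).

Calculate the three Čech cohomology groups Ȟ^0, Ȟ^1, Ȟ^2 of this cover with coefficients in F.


Ȟ^0 = Z, Ȟ^1 = 0, Ȟ^2 = Z/2

nonempty overlaps:
  V12={p14,p18,p21,p23} V13={p1,p14,p25} V14={p1,p12,p13} V15={p13,p27,p28} V16={p18,p27,p33} V23={p6,p10,p14} V24={p2,p9,p24} V25={p9,p10,p11} V26={p2,p18,p22} V34={p1,p17,p35} V35={p3,p10,p31} V36={p3,p34,p35} V45={p9,p13,p20} V46={p2,p35,p36} V56={p3,p5,p27}
  V123={p14} V126={p18} V134={p1} V145={p13} V156={p27} V235={p10} V245={p9} V246={p2} V346={p35} V356={p3}
C dims 6,15,10; δ0: rk 5, SNF 1^5; δ1: rk 10, SNF 1^9·2
degree 0: 6−5−0 = 1 → Ȟ^0 ≅ Z
degree 1: 15−10−5 = 0 → Ȟ^1 ≅ 0
degree 2: 10−0−10 = 0 plus torsion [2] → Ȟ^2 ≅ Z/2


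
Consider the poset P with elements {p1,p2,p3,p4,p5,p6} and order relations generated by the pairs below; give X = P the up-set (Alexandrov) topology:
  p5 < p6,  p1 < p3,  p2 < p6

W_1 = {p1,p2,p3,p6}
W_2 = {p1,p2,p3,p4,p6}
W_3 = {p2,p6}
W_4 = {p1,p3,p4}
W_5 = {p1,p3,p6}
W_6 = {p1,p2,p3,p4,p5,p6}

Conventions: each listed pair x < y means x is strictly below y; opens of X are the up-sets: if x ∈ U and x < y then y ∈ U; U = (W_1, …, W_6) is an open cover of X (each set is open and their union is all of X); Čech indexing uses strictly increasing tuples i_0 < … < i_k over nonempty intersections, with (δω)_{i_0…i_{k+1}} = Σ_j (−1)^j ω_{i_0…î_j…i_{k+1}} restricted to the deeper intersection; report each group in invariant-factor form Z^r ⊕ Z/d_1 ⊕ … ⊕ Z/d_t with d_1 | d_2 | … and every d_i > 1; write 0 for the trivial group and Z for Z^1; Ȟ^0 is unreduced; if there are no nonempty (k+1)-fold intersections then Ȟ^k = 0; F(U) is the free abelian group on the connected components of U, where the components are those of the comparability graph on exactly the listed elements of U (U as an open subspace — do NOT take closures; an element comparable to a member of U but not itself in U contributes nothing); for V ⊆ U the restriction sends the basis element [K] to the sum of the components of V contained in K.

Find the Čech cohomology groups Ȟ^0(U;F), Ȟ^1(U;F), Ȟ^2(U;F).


Ȟ^0 = Z^3, Ȟ^1 = 0 and Ȟ^2 = 0

intersection data:
  W12={p1,p2,p3,p6} W13={p2,p6} W14={p1,p3} W15={p1,p3,p6} W16={p1,p2,p3,p6} W23={p2,p6} W24={p1,p3,p4} W25={p1,p3,p6} W26={p1,p2,p3,p4,p6} W35={p6} W36={p2,p6} W45={p1,p3} W46={p1,p3,p4} W56={p1,p3,p6}
  W123={p2,p6} W124={p1,p3} W125={p1,p3,p6} W126={p1,p2,p3,p6} W135={p6} W136={p2,p6} W145={p1,p3} W146={p1,p3} W156={p1,p3,p6} W235={p6} W236={p2,p6} W245={p1,p3} W246={p1,p3,p4} W256={p1,p3,p6} W356={p6} W456={p1,p3}
  W1235={p6} W1236={p2,p6} W1245={p1,p3} W1246={p1,p3} W1256={p1,p3,p6} W1356={p6} W1456={p1,p3} W2356={p6} W2456={p1,p3}
  W12356={p6} W12456={p1,p3}
components per intersection:
  W1: {p1,p3} {p2,p6}
  W2: {p1,p3} {p2,p6} {p4}
  W3: {p2,p6}
  W4: {p1,p3} {p4}
  W5: {p1,p3} {p6}
  W6: {p1,p3} {p2,p5,p6} {p4}
  W12: {p1,p3} {p2,p6}
  W13: {p2,p6}
  W14: {p1,p3}
  W15: {p1,p3} {p6}
  W16: {p1,p3} {p2,p6}
  W23: {p2,p6}
  W24: {p1,p3} {p4}
  W25: {p1,p3} {p6}
  W26: {p1,p3} {p2,p6} {p4}
  W35: {p6}
  W36: {p2,p6}
  W45: {p1,p3}
  W46: {p1,p3} {p4}
  W56: {p1,p3} {p6}
  W123: {p2,p6}
  W124: {p1,p3}
  W125: {p1,p3} {p6}
  W126: {p1,p3} {p2,p6}
  W135: {p6}
  W136: {p2,p6}
  W145: {p1,p3}
  W146: {p1,p3}
  W156: {p1,p3} {p6}
  W235: {p6}
  W236: {p2,p6}
  W245: {p1,p3}
  W246: {p1,p3} {p4}
  W256: {p1,p3} {p6}
  W356: {p6}
  W456: {p1,p3}
  W1235: {p6}
  W1236: {p2,p6}
  W1245: {p1,p3}
  W1246: {p1,p3}
  W1256: {p1,p3} {p6}
  W1356: {p6}
  W1456: {p1,p3}
  W2356: {p6}
  W2456: {p1,p3}
  W12356: {p6}
  W12456: {p1,p3}
C dims 13,23,21,10; δ0: rk 10, SNF 1^10; δ1: rk 13, SNF 1^13; δ2: rk 8, SNF 1^8
Ȟ^0 = (13 − 10) − 0 = 3, so Ȟ^0 ≅ Z^3
Ȟ^1 = (23 − 13) − 10 = 0, so Ȟ^1 ≅ 0
Ȟ^2 = (21 − 8) − 13 = 0, so Ȟ^2 ≅ 0


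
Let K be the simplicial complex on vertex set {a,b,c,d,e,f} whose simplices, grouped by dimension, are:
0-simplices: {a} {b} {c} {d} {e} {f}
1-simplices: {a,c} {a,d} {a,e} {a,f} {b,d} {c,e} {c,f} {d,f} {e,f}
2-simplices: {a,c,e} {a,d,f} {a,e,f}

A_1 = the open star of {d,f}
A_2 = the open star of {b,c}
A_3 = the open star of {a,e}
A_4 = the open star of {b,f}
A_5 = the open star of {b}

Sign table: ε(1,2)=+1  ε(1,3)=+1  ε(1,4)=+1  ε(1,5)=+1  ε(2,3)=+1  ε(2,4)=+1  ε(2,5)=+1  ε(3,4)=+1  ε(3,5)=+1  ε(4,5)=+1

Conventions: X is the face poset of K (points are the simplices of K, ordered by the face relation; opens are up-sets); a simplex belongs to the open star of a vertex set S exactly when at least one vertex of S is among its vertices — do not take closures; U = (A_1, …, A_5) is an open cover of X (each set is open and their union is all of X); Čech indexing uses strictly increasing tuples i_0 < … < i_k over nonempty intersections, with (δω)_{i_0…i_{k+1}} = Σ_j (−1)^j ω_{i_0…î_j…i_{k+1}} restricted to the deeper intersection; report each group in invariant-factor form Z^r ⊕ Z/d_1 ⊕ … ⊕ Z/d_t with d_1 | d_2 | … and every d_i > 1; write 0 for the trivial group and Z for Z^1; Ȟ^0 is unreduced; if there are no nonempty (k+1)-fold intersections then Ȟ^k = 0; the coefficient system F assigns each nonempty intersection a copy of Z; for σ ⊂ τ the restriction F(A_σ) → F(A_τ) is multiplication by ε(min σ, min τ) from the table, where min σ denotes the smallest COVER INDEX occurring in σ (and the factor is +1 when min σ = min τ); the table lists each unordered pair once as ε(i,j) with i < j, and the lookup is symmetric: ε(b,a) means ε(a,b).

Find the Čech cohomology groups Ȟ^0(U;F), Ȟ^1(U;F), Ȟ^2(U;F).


cover nerve:
  A1={{d},{f},{a,d},{a,f},{b,d},{c,f},{d,f},{e,f},{a,d,f},{a,e,f}} A2={{b},{c},{a,c},{b,d},{c,e},{c,f},{a,c,e}} A3={{a},{e},{a,c},{a,d},{a,e},{a,f},{c,e},{e,f},{a,c,e},{a,d,f},{a,e,f}} A4={{b},{f},{a,f},{b,d},{c,f},{d,f},{e,f},{a,d,f},{a,e,f}} A5={{b},{b,d}}
  A12={{b,d},{c,f}} A13={{a,d},{a,f},{e,f},{a,d,f},{a,e,f}} A14={{f},{a,f},{b,d},{c,f},{d,f},{e,f},{a,d,f},{a,e,f}} A15={{b,d}} A23={{a,c},{c,e},{a,c,e}} A24={{b},{b,d},{c,f}} A25={{b},{b,d}} A34={{a,f},{e,f},{a,d,f},{a,e,f}} A45={{b},{b,d}}
  A124={{b,d},{c,f}} A125={{b,d}} A134={{a,f},{e,f},{a,d,f},{a,e,f}} A145={{b,d}} A245={{b},{b,d}}
  A1245={{b,d}}
C dims 5,9,5,1; δ0: rk 4, SNF 1^4; δ1: rk 4, SNF 1^4; δ2: rk 1, SNF 1^1
Ȟ^0: (5−4)−0=1 ⇒ Z
Ȟ^1: (9−4)−4=1 ⇒ Z
Ȟ^2: (5−1)−4=0 ⇒ 0

Ȟ^0 ≅ Z, Ȟ^1 ≅ Z, Ȟ^2 ≅ 0


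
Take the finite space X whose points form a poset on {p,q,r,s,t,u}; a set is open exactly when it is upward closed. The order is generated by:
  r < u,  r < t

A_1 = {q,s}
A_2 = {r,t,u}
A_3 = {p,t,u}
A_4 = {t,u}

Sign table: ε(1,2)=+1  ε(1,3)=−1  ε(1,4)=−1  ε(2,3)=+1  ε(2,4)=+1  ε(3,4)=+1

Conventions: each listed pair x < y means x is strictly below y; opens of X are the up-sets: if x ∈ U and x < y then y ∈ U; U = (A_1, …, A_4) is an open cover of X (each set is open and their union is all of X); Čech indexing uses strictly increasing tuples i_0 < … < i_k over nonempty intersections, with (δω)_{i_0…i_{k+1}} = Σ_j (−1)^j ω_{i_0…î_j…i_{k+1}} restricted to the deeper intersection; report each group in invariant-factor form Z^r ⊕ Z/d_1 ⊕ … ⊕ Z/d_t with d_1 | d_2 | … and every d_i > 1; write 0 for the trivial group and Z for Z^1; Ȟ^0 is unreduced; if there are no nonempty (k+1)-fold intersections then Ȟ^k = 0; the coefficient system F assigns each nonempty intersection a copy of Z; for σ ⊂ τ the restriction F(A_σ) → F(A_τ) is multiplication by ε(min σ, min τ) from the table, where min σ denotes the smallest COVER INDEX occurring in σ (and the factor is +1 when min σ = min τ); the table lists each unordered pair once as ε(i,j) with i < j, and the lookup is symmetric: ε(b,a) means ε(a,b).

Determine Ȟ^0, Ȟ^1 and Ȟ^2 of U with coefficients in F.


Ȟ^0(U;F) ≅ Z^2, Ȟ^1(U;F) ≅ 0 and Ȟ^2(U;F) ≅ 0

cover nerve:
  A23={t,u} A24={t,u} A34={t,u}
  A234={t,u}
C dims 4,3,1; δ0: rk 2, SNF 1^2; δ1: rk 1, SNF 1^1
Ȟ^0: (4−2)−0=2 ⇒ Z^2
Ȟ^1: (3−1)−2=0 ⇒ 0
Ȟ^2: (1−0)−1=0 ⇒ 0


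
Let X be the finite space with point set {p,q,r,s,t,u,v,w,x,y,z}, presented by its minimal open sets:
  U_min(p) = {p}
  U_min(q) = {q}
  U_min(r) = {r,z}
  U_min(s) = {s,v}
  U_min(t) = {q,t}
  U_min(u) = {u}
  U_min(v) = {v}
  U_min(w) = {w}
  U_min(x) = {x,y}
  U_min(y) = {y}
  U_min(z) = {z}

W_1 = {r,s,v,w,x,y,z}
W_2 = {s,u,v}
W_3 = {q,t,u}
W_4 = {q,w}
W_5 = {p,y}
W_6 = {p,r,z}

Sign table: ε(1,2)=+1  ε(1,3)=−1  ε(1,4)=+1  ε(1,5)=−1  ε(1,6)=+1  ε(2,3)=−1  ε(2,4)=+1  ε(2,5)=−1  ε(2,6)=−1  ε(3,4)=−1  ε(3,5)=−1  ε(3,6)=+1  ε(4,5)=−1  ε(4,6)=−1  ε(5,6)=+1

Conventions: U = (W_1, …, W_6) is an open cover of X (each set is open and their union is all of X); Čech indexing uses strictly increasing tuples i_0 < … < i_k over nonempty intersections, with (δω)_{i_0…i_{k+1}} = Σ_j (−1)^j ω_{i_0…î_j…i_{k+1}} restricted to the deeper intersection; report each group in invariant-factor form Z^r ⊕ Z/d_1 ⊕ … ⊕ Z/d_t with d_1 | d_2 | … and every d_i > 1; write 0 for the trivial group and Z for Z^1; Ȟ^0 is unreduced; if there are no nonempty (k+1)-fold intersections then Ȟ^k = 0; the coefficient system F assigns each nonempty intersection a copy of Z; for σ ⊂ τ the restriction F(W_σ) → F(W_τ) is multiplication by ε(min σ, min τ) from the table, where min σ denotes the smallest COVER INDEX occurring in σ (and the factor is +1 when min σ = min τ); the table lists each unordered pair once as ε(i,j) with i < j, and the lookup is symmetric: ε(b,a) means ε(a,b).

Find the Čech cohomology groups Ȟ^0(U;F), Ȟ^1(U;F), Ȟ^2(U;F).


nerve simplices:
  W12={s,v} W14={w} W15={y} W16={r,z} W23={u} W34={q} W56={p}
C dims 6,7; δ0: rk 6, SNF 1^5·2
degree 0: 6−6−0 = 0 → Ȟ^0 ≅ 0
degree 1: 7−0−6 = 1 plus torsion [2] → Ȟ^1 ≅ Z ⊕ Z/2
degree 2: 0−0−0 = 0 → Ȟ^2 ≅ 0

Ȟ^0 ≅ 0; Ȟ^1 ≅ Z ⊕ Z/2; Ȟ^2 ≅ 0


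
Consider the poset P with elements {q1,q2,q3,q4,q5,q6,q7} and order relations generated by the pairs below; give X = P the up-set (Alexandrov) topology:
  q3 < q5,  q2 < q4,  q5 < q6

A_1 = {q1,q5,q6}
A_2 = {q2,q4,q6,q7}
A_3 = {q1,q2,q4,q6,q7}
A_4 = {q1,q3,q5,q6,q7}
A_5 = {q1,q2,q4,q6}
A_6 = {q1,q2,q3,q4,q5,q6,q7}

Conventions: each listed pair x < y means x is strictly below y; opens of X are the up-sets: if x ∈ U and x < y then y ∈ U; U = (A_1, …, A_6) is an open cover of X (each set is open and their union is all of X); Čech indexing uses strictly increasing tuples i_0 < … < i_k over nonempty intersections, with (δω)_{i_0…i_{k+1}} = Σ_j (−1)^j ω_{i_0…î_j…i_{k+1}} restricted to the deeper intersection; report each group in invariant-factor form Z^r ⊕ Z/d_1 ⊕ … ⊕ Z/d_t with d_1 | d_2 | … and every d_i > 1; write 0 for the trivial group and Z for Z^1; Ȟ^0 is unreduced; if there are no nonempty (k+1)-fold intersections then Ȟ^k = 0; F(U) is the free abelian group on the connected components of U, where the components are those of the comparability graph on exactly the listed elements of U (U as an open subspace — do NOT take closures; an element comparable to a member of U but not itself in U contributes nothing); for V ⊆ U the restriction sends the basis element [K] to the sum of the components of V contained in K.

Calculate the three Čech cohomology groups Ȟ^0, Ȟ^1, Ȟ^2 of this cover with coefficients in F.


cover nerve:
  A12={q6} A13={q1,q6} A14={q1,q5,q6} A15={q1,q6} A16={q1,q5,q6} A23={q2,q4,q6,q7} A24={q6,q7} A25={q2,q4,q6} A26={q2,q4,q6,q7} A34={q1,q6,q7} A35={q1,q2,q4,q6} A36={q1,q2,q4,q6,q7} A45={q1,q6} A46={q1,q3,q5,q6,q7} A56={q1,q2,q4,q6}
  A123={q6} A124={q6} A125={q6} A126={q6} A134={q1,q6} A135={q1,q6} A136={q1,q6} A145={q1,q6} A146={q1,q5,q6} A156={q1,q6} A234={q6,q7} A235={q2,q4,q6} A236={q2,q4,q6,q7} A245={q6} A246={q6,q7} A256={q2,q4,q6} A345={q1,q6} A346={q1,q6,q7} A356={q1,q2,q4,q6} A456={q1,q6}
  A1234={q6} A1235={q6} A1236={q6} A1245={q6} A1246={q6} A1256={q6} A1345={q1,q6} A1346={q1,q6} A1356={q1,q6} A1456={q1,q6} A2345={q6} A2346={q6,q7} A2356={q2,q4,q6} A2456={q6} A3456={q1,q6}
  A12345={q6} A12346={q6} A12356={q6} A12456={q6} A13456={q1,q6} A23456={q6}
  A123456={q6}
components per intersection:
  A1: {q1} {q5,q6}
  A2: {q2,q4} {q6} {q7}
  A3: {q1} {q2,q4} {q6} {q7}
  A4: {q1} {q3,q5,q6} {q7}
  A5: {q1} {q2,q4} {q6}
  A6: {q1} {q2,q4} {q3,q5,q6} {q7}
  A12: {q6}
  A13: {q1} {q6}
  A14: {q1} {q5,q6}
  A15: {q1} {q6}
  A16: {q1} {q5,q6}
  A23: {q2,q4} {q6} {q7}
  A24: {q6} {q7}
  A25: {q2,q4} {q6}
  A26: {q2,q4} {q6} {q7}
  A34: {q1} {q6} {q7}
  A35: {q1} {q2,q4} {q6}
  A36: {q1} {q2,q4} {q6} {q7}
  A45: {q1} {q6}
  A46: {q1} {q3,q5,q6} {q7}
  A56: {q1} {q2,q4} {q6}
  A123: {q6}
  A124: {q6}
  A125: {q6}
  A126: {q6}
  A134: {q1} {q6}
  A135: {q1} {q6}
  A136: {q1} {q6}
  A145: {q1} {q6}
  A146: {q1} {q5,q6}
  A156: {q1} {q6}
  A234: {q6} {q7}
  A235: {q2,q4} {q6}
  A236: {q2,q4} {q6} {q7}
  A245: {q6}
  A246: {q6} {q7}
  A256: {q2,q4} {q6}
  A345: {q1} {q6}
  A346: {q1} {q6} {q7}
  A356: {q1} {q2,q4} {q6}
  A456: {q1} {q6}
  A1234: {q6}
  A1235: {q6}
  A1236: {q6}
  A1245: {q6}
  A1246: {q6}
  A1256: {q6}
  A1345: {q1} {q6}
  A1346: {q1} {q6}
  A1356: {q1} {q6}
  A1456: {q1} {q6}
  A2345: {q6}
  A2346: {q6} {q7}
  A2356: {q2,q4} {q6}
  A2456: {q6}
  A3456: {q1} {q6}
  A12345: {q6}
  A12346: {q6}
  A12356: {q6}
  A12456: {q6}
  A13456: {q1} {q6}
  A23456: {q6}
  A123456: {q6}
C dims 19,37,38,22; δ0: rk 15, SNF 1^15; δ1: rk 22, SNF 1^22; δ2: rk 16, SNF 1^16
Ȟ^0: (19−15)−0=4 ⇒ Z^4
Ȟ^1: (37−22)−15=0 ⇒ 0
Ȟ^2: (38−16)−22=0 ⇒ 0

Ȟ^0 ≅ Z^4, Ȟ^1 ≅ 0 and Ȟ^2 ≅ 0


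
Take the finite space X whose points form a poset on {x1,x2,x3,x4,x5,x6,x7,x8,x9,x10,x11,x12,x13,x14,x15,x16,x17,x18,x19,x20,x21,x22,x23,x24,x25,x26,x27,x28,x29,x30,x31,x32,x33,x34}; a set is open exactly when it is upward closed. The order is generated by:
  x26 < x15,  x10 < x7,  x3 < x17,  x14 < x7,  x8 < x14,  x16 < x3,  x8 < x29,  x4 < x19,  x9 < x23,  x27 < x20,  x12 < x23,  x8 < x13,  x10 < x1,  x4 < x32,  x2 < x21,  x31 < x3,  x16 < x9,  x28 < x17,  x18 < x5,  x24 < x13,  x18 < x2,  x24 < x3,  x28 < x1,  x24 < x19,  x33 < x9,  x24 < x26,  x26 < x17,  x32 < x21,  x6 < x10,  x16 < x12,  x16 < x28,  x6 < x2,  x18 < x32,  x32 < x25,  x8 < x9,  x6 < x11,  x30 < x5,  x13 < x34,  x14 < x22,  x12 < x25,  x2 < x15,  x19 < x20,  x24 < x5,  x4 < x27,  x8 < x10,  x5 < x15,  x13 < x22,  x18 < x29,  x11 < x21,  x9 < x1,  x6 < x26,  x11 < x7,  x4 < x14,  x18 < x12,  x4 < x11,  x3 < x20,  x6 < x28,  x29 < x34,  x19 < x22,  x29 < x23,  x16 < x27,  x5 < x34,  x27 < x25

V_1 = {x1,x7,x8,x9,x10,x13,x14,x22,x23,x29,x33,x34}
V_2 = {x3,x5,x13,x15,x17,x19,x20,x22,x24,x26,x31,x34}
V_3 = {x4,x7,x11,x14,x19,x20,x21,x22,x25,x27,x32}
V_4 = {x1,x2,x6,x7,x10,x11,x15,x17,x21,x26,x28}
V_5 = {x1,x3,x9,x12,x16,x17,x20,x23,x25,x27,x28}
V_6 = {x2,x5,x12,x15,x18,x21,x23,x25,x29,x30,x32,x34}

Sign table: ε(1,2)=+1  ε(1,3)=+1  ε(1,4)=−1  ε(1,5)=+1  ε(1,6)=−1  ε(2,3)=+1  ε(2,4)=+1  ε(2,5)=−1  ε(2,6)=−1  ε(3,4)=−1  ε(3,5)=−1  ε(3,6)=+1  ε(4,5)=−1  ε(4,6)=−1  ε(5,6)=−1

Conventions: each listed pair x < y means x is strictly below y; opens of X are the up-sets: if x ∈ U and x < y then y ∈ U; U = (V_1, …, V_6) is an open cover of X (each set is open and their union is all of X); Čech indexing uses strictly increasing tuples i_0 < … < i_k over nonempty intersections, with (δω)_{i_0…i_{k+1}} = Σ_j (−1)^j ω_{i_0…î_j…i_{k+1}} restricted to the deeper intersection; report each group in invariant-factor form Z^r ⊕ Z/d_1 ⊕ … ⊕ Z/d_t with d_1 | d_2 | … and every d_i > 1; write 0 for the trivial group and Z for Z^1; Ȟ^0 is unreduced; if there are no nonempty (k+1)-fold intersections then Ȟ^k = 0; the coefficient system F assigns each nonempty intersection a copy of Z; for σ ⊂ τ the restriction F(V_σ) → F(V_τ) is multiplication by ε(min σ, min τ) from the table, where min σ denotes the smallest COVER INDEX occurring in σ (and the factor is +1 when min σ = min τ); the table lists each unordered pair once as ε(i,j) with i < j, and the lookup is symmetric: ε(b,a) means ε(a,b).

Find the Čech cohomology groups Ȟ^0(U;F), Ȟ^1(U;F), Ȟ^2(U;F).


cover nerve:
  V12={x13,x22,x34} V13={x7,x14,x22} V14={x1,x7,x10} V15={x1,x9,x23} V16={x23,x29,x34} V23={x19,x20,x22} V24={x15,x17,x26} V25={x3,x17,x20} V26={x5,x15,x34} V34={x7,x11,x21} V35={x20,x25,x27} V36={x21,x25,x32} V45={x1,x17,x28} V46={x2,x15,x21} V56={x12,x23,x25}
  V123={x22} V126={x34} V134={x7} V145={x1} V156={x23} V235={x20} V245={x17} V246={x15} V346={x21} V356={x25}
C dims 6,15,10; δ0: rk 6, SNF 1^5·2; δ1: rk 9, SNF 1^9
Ȟ^0: (6−6)−0=0 ⇒ 0
Ȟ^1: (15−9)−6=0 plus torsion [2] ⇒ Z/2
Ȟ^2: (10−0)−9=1 ⇒ Z

Ȟ^0(U;F) ≅ 0,  Ȟ^1(U;F) ≅ Z/2,  Ȟ^2(U;F) ≅ Z


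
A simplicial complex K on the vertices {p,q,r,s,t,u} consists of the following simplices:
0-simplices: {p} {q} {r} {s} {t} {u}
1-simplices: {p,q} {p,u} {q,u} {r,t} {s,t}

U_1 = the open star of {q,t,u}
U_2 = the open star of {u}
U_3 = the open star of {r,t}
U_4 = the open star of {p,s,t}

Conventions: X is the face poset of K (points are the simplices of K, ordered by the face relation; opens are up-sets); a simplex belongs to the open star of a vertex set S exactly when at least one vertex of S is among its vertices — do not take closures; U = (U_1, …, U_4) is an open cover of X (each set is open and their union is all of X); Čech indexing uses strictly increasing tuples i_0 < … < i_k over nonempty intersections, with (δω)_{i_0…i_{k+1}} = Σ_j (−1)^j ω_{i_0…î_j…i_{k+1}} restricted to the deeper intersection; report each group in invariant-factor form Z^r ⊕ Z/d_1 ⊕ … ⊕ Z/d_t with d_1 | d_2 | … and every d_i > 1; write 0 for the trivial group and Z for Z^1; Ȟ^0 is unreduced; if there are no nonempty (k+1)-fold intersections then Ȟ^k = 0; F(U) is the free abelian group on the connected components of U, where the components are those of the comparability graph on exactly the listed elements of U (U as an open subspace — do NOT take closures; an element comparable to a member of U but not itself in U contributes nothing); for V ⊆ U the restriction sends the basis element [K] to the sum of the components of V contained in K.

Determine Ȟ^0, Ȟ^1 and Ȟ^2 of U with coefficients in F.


Ȟ^0(U;F) ≅ Z^2; Ȟ^1(U;F) ≅ Z; Ȟ^2(U;F) ≅ 0

nerve simplices:
  U1={{q},{t},{u},{p,q},{p,u},{q,u},{r,t},{s,t}} U2={{u},{p,u},{q,u}} U3={{r},{t},{r,t},{s,t}} U4={{p},{s},{t},{p,q},{p,u},{r,t},{s,t}}
  U12={{u},{p,u},{q,u}} U13={{t},{r,t},{s,t}} U14={{t},{p,q},{p,u},{r,t},{s,t}} U24={{p,u}} U34={{t},{r,t},{s,t}}
  U124={{p,u}} U134={{t},{r,t},{s,t}}
components per intersection:
  U1: {{q},{u},{p,q},{p,u},{q,u}} {{t},{r,t},{s,t}}
  U2: {{u},{p,u},{q,u}}
  U3: {{r},{t},{r,t},{s,t}}
  U4: {{p},{p,q},{p,u}} {{s},{t},{r,t},{s,t}}
  U12: {{u},{p,u},{q,u}}
  U13: {{t},{r,t},{s,t}}
  U14: {{t},{r,t},{s,t}} {{p,q}} {{p,u}}
  U24: {{p,u}}
  U34: {{t},{r,t},{s,t}}
  U124: {{p,u}}
  U134: {{t},{r,t},{s,t}}
C dims 6,7,2; δ0: rk 4, SNF 1^4; δ1: rk 2, SNF 1^2
degree 0: 6−4−0 = 2 → Ȟ^0 ≅ Z^2
degree 1: 7−2−4 = 1 → Ȟ^1 ≅ Z
degree 2: 2−0−2 = 0 → Ȟ^2 ≅ 0


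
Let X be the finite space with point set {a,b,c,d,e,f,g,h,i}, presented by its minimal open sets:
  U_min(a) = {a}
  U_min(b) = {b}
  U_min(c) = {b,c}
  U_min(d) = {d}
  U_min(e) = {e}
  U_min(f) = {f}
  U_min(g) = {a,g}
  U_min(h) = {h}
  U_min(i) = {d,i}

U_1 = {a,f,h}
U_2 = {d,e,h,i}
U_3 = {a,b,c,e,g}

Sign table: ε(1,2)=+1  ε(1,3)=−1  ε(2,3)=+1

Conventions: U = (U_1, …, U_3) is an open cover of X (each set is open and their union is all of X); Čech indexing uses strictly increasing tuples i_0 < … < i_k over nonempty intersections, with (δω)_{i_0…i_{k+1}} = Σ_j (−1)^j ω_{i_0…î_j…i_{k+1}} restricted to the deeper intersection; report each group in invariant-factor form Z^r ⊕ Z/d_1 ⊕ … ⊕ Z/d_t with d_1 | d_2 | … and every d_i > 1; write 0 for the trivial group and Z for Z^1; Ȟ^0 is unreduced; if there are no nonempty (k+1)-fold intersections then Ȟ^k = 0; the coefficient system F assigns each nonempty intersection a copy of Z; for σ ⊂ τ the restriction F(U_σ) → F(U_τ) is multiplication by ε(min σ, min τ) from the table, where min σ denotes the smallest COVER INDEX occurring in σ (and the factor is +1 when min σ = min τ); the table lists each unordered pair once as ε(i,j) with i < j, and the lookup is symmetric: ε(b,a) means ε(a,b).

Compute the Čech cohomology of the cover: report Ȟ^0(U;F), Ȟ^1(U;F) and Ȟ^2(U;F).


Ȟ^0 = 0,  Ȟ^1 = Z/2,  Ȟ^2 = 0

intersection data:
  U12={h} U13={a} U23={e}
C dims 3,3; δ0: rk 3, SNF 1^2·2
Ȟ^0 = (3 − 3) − 0 = 0, so Ȟ^0 ≅ 0
Ȟ^1 = (3 − 0) − 3 = 0 plus torsion [2], so Ȟ^1 ≅ Z/2
Ȟ^2 = (0 − 0) − 0 = 0, so Ȟ^2 ≅ 0


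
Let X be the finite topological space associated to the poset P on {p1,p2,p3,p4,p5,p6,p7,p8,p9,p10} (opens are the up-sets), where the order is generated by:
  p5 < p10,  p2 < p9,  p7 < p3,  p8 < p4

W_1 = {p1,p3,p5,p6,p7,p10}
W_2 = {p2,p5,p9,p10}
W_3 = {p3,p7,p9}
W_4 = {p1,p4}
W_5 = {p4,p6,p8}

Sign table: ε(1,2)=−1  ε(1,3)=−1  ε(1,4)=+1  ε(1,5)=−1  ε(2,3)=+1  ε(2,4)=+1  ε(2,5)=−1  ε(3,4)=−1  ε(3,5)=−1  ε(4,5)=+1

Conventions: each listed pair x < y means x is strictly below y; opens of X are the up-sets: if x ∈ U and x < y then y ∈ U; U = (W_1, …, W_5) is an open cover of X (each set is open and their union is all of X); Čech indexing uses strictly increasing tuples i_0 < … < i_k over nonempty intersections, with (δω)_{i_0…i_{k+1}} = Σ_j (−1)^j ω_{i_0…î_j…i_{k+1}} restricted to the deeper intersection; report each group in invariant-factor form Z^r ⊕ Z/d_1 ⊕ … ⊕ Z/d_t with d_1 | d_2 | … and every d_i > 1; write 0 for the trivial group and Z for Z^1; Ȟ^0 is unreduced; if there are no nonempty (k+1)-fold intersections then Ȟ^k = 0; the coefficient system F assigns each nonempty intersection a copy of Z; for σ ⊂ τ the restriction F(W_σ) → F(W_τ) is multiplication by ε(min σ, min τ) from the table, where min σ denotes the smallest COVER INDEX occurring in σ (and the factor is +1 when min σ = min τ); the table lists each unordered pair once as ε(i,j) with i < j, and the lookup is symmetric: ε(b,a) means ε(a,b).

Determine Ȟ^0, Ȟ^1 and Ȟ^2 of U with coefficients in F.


nerve of the cover:
  W12={p5,p10} W13={p3,p7} W14={p1} W15={p6} W23={p9} W45={p4}
C dims 5,6; δ0: rk 5, SNF 1^4·2
Ȟ^0 = (5 − 5) − 0 = 0, so Ȟ^0 ≅ 0
Ȟ^1 = (6 − 0) − 5 = 1 plus torsion [2], so Ȟ^1 ≅ Z ⊕ Z/2
Ȟ^2 = (0 − 0) − 0 = 0, so Ȟ^2 ≅ 0

Ȟ^0 ≅ 0, Ȟ^1 ≅ Z ⊕ Z/2, Ȟ^2 ≅ 0


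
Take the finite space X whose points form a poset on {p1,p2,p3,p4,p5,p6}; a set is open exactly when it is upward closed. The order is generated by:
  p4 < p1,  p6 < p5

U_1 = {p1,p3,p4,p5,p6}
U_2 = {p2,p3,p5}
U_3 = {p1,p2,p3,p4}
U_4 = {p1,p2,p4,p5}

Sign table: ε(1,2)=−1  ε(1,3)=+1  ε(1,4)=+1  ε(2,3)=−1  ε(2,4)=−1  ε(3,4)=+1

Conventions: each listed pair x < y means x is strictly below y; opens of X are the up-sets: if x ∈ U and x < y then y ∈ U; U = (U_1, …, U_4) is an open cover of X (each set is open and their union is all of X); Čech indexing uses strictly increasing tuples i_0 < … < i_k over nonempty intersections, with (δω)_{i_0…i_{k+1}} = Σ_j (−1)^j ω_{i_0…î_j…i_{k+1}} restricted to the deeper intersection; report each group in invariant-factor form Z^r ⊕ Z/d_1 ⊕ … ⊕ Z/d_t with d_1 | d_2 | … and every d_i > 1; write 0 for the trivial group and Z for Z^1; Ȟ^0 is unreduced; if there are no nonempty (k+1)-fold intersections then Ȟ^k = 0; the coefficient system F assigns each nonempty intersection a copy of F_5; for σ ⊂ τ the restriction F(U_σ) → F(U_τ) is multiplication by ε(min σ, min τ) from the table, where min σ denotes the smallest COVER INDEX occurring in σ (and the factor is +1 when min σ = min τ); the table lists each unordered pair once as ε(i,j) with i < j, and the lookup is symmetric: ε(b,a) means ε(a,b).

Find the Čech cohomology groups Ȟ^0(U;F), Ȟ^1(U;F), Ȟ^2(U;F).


nonempty intersections:
  U12={p3,p5} U13={p1,p3,p4} U14={p1,p4,p5} U23={p2,p3} U24={p2,p5} U34={p1,p2,p4}
  U123={p3} U124={p5} U134={p1,p4} U234={p2}
C dims 4,6,4; δ0: rk_F5 3; δ1: rk_F5 3
Ȟ^0: (4−3)−0=1 ⇒ Z/5
Ȟ^1: (6−3)−3=0 ⇒ 0
Ȟ^2: (4−0)−3=1 ⇒ Z/5

Ȟ^0(U;F) ≅ Z/5, Ȟ^1(U;F) ≅ 0, Ȟ^2(U;F) ≅ Z/5


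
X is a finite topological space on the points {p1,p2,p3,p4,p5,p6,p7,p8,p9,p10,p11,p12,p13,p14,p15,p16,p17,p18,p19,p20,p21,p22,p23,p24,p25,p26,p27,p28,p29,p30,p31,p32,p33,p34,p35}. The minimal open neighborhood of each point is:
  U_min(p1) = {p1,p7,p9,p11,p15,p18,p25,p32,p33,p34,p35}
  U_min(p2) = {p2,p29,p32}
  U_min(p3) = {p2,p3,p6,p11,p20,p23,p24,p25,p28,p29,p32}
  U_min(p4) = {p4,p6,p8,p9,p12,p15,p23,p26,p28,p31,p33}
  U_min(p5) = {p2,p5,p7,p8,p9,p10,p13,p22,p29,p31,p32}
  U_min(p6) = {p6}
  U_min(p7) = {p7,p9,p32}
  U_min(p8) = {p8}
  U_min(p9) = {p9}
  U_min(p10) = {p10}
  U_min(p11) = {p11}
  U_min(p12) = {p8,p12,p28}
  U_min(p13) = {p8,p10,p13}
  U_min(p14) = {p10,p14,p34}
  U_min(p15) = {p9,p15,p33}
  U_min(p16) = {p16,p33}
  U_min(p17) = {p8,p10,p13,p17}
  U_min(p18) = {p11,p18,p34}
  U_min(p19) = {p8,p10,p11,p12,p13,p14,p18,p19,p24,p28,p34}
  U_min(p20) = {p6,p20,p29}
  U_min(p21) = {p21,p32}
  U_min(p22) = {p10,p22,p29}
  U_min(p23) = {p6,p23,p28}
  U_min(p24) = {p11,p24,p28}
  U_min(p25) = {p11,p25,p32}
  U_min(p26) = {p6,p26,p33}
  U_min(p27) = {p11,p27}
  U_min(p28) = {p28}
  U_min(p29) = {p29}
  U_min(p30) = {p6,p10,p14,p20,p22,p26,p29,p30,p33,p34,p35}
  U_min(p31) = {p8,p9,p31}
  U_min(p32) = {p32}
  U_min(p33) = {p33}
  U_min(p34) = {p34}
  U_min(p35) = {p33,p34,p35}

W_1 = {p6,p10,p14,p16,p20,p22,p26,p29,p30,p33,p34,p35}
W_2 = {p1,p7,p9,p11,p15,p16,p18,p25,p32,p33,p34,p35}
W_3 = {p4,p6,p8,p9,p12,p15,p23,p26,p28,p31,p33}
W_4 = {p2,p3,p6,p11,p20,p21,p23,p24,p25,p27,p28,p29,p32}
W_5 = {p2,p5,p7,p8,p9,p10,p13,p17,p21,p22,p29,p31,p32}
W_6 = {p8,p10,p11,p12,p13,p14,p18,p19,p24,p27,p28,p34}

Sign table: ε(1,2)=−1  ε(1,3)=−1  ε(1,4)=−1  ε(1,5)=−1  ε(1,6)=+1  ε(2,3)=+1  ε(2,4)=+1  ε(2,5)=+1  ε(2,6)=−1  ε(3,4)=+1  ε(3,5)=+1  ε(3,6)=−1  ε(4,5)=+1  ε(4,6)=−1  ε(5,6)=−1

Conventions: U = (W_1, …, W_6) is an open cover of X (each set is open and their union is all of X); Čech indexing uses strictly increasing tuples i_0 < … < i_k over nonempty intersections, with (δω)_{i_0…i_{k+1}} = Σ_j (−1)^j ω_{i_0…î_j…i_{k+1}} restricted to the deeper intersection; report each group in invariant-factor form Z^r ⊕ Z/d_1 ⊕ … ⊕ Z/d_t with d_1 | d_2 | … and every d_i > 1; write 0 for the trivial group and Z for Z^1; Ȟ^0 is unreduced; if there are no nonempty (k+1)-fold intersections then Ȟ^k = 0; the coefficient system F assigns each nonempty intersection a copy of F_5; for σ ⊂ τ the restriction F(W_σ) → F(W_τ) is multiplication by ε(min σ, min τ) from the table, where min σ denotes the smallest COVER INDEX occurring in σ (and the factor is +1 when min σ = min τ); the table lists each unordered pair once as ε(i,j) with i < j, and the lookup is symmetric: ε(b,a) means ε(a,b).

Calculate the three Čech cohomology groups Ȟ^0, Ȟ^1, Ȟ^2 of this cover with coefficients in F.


nerve simplices:
  W12={p16,p33,p34,p35} W13={p6,p26,p33} W14={p6,p20,p29} W15={p10,p22,p29} W16={p10,p14,p34} W23={p9,p15,p33} W24={p11,p25,p32} W25={p7,p9,p32} W26={p11,p18,p34} W34={p6,p23,p28} W35={p8,p9,p31} W36={p8,p12,p28} W45={p2,p21,p29,p32} W46={p11,p24,p27,p28} W56={p8,p10,p13}
  W123={p33} W126={p34} W134={p6} W145={p29} W156={p10} W235={p9} W245={p32} W246={p11} W346={p28} W356={p8}
C dims 6,15,10; δ0: rk_F5 5; δ1: rk_F5 10
degree 0: 6−5−0 = 1 → Ȟ^0 ≅ Z/5
degree 1: 15−10−5 = 0 → Ȟ^1 ≅ 0
degree 2: 10−0−10 = 0 → Ȟ^2 ≅ 0

Ȟ^0(U;F) ≅ Z/5, Ȟ^1(U;F) ≅ 0 and Ȟ^2(U;F) ≅ 0


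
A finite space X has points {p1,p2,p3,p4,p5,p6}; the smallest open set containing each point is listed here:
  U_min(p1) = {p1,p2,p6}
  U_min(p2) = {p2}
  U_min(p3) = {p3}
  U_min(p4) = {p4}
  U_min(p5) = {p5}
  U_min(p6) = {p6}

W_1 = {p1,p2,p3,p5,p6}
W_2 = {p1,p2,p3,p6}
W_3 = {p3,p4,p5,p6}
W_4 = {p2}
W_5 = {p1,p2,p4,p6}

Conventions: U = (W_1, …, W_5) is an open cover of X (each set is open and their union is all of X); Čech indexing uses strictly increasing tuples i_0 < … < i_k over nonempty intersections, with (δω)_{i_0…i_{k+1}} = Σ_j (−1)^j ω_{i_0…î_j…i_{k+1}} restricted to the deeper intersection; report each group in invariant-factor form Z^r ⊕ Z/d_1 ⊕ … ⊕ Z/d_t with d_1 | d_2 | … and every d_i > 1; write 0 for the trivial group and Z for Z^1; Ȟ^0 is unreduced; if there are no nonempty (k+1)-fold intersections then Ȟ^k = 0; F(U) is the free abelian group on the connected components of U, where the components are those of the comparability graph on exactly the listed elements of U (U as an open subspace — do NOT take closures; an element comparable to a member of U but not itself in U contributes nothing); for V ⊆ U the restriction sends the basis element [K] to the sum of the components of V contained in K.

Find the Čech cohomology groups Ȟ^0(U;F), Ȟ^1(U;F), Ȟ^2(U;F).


cover nerve:
  W12={p1,p2,p3,p6} W13={p3,p5,p6} W14={p2} W15={p1,p2,p6} W23={p3,p6} W24={p2} W25={p1,p2,p6} W35={p4,p6} W45={p2}
  W123={p3,p6} W124={p2} W125={p1,p2,p6} W135={p6} W145={p2} W235={p6} W245={p2}
  W1235={p6} W1245={p2}
components per intersection:
  W1: {p1,p2,p6} {p3} {p5}
  W2: {p1,p2,p6} {p3}
  W3: {p3} {p4} {p5} {p6}
  W4: {p2}
  W5: {p1,p2,p6} {p4}
  W12: {p1,p2,p6} {p3}
  W13: {p3} {p5} {p6}
  W14: {p2}
  W15: {p1,p2,p6}
  W23: {p3} {p6}
  W24: {p2}
  W25: {p1,p2,p6}
  W35: {p4} {p6}
  W45: {p2}
  W123: {p3} {p6}
  W124: {p2}
  W125: {p1,p2,p6}
  W135: {p6}
  W145: {p2}
  W235: {p6}
  W245: {p2}
  W1235: {p6}
  W1245: {p2}
C dims 12,14,8,2; δ0: rk 8, SNF 1^8; δ1: rk 6, SNF 1^6; δ2: rk 2, SNF 1^2
Ȟ^0: (12−8)−0=4 ⇒ Z^4
Ȟ^1: (14−6)−8=0 ⇒ 0
Ȟ^2: (8−2)−6=0 ⇒ 0

Ȟ^0 = Z^4, Ȟ^1 = 0, Ȟ^2 = 0


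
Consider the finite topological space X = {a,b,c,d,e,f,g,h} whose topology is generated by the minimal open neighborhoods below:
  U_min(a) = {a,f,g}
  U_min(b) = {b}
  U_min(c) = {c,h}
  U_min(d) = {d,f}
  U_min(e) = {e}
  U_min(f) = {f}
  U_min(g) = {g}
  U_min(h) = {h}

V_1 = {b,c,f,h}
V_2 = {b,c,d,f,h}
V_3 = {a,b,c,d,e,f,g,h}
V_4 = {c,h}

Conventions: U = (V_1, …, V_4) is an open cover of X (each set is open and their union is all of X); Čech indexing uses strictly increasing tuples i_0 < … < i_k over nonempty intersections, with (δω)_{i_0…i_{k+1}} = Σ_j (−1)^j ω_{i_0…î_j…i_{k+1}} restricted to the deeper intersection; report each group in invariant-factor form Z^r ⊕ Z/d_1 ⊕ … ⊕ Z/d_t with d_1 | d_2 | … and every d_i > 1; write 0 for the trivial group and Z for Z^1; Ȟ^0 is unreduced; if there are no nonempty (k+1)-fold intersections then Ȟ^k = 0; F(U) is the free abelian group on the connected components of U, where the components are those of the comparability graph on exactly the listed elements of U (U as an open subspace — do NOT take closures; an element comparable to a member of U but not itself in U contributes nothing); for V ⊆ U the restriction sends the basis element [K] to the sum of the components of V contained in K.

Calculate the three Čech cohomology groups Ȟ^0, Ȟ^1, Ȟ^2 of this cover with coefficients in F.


Ȟ^0 ≅ Z^4; Ȟ^1 ≅ 0; Ȟ^2 ≅ 0

nonempty intersections:
  V12={b,c,f,h} V13={b,c,f,h} V14={c,h} V23={b,c,d,f,h} V24={c,h} V34={c,h}
  V123={b,c,f,h} V124={c,h} V134={c,h} V234={c,h}
  V1234={c,h}
components per intersection:
  V1: {b} {c,h} {f}
  V2: {b} {c,h} {d,f}
  V3: {a,d,f,g} {b} {c,h} {e}
  V4: {c,h}
  V12: {b} {c,h} {f}
  V13: {b} {c,h} {f}
  V14: {c,h}
  V23: {b} {c,h} {d,f}
  V24: {c,h}
  V34: {c,h}
  V123: {b} {c,h} {f}
  V124: {c,h}
  V134: {c,h}
  V234: {c,h}
  V1234: {c,h}
C dims 11,12,6,1; δ0: rk 7, SNF 1^7; δ1: rk 5, SNF 1^5; δ2: rk 1, SNF 1^1
Ȟ^0: (11−7)−0=4 ⇒ Z^4
Ȟ^1: (12−5)−7=0 ⇒ 0
Ȟ^2: (6−1)−5=0 ⇒ 0


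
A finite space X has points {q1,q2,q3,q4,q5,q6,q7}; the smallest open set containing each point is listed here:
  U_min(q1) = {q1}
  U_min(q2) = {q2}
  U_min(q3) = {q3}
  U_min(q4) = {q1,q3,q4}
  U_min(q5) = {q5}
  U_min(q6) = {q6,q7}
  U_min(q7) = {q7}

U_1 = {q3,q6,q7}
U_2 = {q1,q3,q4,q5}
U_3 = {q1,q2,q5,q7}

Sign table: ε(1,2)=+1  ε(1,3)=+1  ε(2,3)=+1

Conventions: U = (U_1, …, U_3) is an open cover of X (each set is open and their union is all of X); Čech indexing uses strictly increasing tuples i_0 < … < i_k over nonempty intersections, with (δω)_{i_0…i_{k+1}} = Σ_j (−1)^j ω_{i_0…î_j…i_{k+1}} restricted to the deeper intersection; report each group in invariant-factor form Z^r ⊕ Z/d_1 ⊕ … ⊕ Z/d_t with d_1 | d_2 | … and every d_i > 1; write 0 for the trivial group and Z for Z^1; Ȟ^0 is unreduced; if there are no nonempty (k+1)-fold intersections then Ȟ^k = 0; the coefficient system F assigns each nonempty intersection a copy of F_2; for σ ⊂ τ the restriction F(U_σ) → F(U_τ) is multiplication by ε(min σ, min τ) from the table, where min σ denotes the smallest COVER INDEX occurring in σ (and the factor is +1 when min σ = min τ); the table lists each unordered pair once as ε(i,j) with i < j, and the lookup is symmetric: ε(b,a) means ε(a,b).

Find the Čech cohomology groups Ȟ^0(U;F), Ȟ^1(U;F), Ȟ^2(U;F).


Ȟ^0 ≅ Z/2, Ȟ^1 ≅ Z/2, Ȟ^2 ≅ 0

nerve of the cover:
  U12={q3} U13={q7} U23={q1,q5}
C dims 3,3; δ0: rk_F2 2
Ȟ^0 = (3 − 2) − 0 = 1, so Ȟ^0 ≅ Z/2
Ȟ^1 = (3 − 0) − 2 = 1, so Ȟ^1 ≅ Z/2
Ȟ^2 = (0 − 0) − 0 = 0, so Ȟ^2 ≅ 0


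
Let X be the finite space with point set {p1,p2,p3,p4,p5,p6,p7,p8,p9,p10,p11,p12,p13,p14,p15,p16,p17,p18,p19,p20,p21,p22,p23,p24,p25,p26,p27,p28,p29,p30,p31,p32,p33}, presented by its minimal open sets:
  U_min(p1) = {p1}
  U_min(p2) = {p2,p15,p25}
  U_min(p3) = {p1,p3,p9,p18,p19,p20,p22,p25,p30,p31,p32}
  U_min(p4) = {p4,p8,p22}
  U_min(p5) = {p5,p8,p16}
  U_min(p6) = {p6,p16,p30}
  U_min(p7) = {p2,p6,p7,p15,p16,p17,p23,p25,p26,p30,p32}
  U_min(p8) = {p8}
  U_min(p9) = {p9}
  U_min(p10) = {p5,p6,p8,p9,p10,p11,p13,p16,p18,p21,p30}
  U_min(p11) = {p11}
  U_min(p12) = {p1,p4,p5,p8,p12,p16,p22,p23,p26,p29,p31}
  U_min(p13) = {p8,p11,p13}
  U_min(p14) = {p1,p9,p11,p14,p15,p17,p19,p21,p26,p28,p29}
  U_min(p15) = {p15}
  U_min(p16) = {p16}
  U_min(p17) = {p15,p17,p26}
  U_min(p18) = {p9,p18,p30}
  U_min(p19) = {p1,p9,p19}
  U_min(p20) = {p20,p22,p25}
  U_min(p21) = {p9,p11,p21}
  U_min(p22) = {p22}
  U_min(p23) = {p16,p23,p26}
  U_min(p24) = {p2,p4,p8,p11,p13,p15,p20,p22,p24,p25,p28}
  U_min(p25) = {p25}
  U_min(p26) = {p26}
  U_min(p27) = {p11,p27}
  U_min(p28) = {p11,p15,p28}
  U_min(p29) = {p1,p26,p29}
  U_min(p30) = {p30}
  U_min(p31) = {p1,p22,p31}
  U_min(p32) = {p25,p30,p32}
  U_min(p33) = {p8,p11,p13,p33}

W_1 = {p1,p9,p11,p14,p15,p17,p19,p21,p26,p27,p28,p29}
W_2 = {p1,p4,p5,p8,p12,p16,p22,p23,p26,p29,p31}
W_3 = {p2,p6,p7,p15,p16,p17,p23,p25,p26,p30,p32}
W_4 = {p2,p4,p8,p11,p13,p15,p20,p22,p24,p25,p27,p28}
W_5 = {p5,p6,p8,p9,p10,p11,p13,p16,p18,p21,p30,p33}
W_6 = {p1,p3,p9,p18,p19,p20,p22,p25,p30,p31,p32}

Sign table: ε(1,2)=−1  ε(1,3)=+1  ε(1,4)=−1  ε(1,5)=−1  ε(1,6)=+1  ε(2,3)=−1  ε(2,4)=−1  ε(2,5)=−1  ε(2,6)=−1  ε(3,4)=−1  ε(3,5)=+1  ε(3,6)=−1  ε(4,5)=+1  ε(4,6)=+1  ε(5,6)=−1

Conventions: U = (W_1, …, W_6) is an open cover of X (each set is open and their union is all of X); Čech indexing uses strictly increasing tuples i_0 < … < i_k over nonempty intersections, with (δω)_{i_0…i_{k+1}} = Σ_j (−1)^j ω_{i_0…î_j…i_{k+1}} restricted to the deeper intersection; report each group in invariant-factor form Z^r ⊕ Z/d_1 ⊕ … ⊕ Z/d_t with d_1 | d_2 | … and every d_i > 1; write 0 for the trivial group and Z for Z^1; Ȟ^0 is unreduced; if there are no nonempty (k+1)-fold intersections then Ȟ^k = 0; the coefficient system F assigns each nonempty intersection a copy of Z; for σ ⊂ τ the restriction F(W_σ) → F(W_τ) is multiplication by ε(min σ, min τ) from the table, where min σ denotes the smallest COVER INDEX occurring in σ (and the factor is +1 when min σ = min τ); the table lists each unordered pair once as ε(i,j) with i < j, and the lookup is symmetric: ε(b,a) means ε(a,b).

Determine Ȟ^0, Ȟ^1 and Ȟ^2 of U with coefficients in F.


nonempty overlaps:
  W12={p1,p26,p29} W13={p15,p17,p26} W14={p11,p15,p27,p28} W15={p9,p11,p21} W16={p1,p9,p19} W23={p16,p23,p26} W24={p4,p8,p22} W25={p5,p8,p16} W26={p1,p22,p31} W34={p2,p15,p25} W35={p6,p16,p30} W36={p25,p30,p32} W45={p8,p11,p13} W46={p20,p22,p25} W56={p9,p18,p30}
  W123={p26} W126={p1} W134={p15} W145={p11} W156={p9} W235={p16} W245={p8} W246={p22} W346={p25} W356={p30}
C dims 6,15,10; δ0: rk 6, SNF 1^5·2; δ1: rk 9, SNF 1^9
degree 0: 6−6−0 = 0 → Ȟ^0 ≅ 0
degree 1: 15−9−6 = 0 plus torsion [2] → Ȟ^1 ≅ Z/2
degree 2: 10−0−9 = 1 → Ȟ^2 ≅ Z

Ȟ^0 = 0; Ȟ^1 = Z/2; Ȟ^2 = Z
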